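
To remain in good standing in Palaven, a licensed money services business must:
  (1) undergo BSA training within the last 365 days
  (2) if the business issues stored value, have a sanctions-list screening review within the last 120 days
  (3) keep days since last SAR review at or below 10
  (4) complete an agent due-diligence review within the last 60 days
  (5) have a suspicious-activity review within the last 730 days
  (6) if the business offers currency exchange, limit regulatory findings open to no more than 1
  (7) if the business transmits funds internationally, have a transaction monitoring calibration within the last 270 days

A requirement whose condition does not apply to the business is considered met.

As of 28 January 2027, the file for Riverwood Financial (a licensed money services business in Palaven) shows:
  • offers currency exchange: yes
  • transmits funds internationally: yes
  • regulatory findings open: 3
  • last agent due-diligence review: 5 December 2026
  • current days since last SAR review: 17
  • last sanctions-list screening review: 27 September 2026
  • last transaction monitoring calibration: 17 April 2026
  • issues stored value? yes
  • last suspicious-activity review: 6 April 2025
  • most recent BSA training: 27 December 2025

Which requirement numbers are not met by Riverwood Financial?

1, 2, 3, 6, 7

1. BSA training 397 days ago vs limit 365 → not met
2. condition 'issues stored value' holds; sanctions-list screening review 123 days ago vs limit 120 → not met
3. days since last SAR review 17 > 10 → not met
4. agent due-diligence review 54 days ago vs limit 60 → met
5. suspicious-activity review 662 days ago vs limit 730 → met
6. condition 'offers currency exchange' holds; regulatory findings open 3 > 1 → not met
7. condition 'transmits funds internationally' holds; transaction monitoring calibration 286 days ago vs limit 270 → not met
Not met: 1, 2, 3, 6, 7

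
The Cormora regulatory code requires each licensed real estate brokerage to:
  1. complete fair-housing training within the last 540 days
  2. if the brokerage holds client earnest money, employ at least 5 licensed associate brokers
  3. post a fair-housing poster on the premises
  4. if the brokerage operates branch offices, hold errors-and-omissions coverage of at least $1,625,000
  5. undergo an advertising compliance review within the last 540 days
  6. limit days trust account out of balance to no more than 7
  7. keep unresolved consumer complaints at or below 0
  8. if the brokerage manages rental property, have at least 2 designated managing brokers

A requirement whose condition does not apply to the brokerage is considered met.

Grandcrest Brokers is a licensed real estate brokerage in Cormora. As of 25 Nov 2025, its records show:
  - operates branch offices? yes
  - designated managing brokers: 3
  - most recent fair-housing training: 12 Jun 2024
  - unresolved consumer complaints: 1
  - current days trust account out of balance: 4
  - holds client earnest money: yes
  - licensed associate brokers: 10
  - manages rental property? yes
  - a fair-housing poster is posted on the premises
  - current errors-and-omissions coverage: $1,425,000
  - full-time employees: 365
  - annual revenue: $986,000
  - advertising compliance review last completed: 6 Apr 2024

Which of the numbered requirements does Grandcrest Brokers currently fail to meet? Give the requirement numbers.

1. fair-housing training 531 days ago vs limit 540 → met
2. condition 'holds client earnest money' holds; licensed associate brokers 10 ≥ 5 → met
3. fair-housing poster present → met
4. condition 'operates branch offices' holds; errors-and-omissions coverage $1,425,000 < $1,625,000 → not met
5. advertising compliance review 598 days ago vs limit 540 → not met
6. days trust account out of balance 4 ≤ 7 → met
7. unresolved consumer complaints 1 > 0 → not met
8. condition 'manages rental property' holds; designated managing brokers 3 ≥ 2 → met
Not met: 4, 5, 7

4, 5, 7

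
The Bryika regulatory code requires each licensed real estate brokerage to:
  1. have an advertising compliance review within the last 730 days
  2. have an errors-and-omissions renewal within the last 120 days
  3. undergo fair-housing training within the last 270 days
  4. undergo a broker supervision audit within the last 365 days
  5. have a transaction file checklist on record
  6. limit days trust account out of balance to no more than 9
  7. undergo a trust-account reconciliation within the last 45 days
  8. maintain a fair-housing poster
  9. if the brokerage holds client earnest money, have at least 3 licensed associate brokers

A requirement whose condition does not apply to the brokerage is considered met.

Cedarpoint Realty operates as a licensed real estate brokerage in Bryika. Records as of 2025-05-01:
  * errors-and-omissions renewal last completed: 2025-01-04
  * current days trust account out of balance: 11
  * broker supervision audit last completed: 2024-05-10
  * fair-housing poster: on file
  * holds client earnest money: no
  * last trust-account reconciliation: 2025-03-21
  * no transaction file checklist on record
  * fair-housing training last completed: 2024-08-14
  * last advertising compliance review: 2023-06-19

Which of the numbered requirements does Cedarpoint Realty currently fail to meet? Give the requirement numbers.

5, 6

1. advertising compliance review 682 days ago vs limit 730 → met
2. errors-and-omissions renewal 117 days ago vs limit 120 → met
3. fair-housing training 260 days ago vs limit 270 → met
4. broker supervision audit 356 days ago vs limit 365 → met
5. transaction file checklist absent → not met
6. days trust account out of balance 11 > 9 → not met
7. trust-account reconciliation 41 days ago vs limit 45 → met
8. fair-housing poster present → met
9. condition 'holds client earnest money' does not hold → requirement n/a → met
Not met: 5, 6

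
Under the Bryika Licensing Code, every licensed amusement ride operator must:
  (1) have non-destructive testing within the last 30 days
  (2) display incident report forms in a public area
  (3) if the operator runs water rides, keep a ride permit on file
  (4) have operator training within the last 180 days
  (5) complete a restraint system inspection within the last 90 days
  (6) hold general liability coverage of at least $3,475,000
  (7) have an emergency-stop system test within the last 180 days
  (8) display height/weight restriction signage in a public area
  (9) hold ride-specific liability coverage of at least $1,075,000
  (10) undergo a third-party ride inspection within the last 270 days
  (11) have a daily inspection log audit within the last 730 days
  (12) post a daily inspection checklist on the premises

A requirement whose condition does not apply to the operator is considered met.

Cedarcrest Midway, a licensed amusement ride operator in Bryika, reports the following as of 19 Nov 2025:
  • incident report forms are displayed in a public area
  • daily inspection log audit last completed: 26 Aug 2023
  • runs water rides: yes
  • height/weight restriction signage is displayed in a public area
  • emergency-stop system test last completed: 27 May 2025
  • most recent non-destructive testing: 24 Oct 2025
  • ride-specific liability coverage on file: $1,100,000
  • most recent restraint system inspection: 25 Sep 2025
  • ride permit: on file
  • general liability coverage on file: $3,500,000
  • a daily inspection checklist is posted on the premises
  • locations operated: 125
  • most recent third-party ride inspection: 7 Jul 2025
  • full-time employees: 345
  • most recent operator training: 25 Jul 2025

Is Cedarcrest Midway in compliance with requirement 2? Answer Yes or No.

2. incident report forms present → met

Yes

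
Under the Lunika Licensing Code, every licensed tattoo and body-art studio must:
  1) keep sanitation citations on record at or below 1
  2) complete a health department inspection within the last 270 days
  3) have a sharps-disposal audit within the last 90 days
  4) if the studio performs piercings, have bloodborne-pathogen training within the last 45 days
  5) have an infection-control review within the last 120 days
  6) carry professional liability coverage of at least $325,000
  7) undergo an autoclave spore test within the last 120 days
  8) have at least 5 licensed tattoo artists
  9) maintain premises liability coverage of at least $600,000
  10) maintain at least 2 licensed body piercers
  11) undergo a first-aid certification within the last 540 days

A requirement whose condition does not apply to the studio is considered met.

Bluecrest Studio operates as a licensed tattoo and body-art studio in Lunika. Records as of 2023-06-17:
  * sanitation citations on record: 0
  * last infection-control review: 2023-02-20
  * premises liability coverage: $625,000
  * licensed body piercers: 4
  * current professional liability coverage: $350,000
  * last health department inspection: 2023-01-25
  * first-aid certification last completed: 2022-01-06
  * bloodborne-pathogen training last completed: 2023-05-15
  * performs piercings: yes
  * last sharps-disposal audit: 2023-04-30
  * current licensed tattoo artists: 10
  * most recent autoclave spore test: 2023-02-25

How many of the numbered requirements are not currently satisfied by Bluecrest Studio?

1. sanitation citations on record 0 ≤ 1 → met
2. health department inspection 143 days ago vs limit 270 → met
3. sharps-disposal audit 48 days ago vs limit 90 → met
4. condition 'performs piercings' holds; bloodborne-pathogen training 33 days ago vs limit 45 → met
5. infection-control review 117 days ago vs limit 120 → met
6. professional liability coverage $350,000 ≥ $325,000 → met
7. autoclave spore test 112 days ago vs limit 120 → met
8. licensed tattoo artists 10 ≥ 5 → met
9. premises liability coverage $625,000 ≥ $600,000 → met
10. licensed body piercers 4 ≥ 2 → met
11. first-aid certification 527 days ago vs limit 540 → met
Not met: 0 of 11

0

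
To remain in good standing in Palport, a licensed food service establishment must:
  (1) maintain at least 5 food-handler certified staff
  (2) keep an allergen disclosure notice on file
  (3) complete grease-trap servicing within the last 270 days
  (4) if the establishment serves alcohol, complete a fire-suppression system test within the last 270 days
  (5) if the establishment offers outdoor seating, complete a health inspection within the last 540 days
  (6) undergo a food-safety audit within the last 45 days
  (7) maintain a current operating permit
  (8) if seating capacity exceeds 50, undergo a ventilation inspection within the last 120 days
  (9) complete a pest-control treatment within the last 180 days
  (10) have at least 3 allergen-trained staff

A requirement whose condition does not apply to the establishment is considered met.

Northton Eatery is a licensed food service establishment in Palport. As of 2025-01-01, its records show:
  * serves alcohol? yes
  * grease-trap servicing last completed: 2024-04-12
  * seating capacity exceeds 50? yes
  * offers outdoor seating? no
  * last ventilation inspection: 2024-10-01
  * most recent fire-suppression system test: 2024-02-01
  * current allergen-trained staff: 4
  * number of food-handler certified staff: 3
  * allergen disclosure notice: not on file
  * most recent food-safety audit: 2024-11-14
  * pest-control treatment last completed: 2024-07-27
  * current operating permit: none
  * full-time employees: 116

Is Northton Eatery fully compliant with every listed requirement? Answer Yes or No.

1. food-handler certified staff 3 < 5 → not met
2. allergen disclosure notice absent → not met
3. grease-trap servicing 264 days ago vs limit 270 → met
4. condition 'serves alcohol' holds; fire-suppression system test 335 days ago vs limit 270 → not met
5. condition 'offers outdoor seating' does not hold → requirement n/a → met
6. food-safety audit 48 days ago vs limit 45 → not met
7. current operating permit absent → not met
8. condition 'seating capacity exceeds 50' holds; ventilation inspection 92 days ago vs limit 120 → met
9. pest-control treatment 158 days ago vs limit 180 → met
10. allergen-trained staff 4 ≥ 3 → met
Not met: 1, 2, 4, 6, 7

No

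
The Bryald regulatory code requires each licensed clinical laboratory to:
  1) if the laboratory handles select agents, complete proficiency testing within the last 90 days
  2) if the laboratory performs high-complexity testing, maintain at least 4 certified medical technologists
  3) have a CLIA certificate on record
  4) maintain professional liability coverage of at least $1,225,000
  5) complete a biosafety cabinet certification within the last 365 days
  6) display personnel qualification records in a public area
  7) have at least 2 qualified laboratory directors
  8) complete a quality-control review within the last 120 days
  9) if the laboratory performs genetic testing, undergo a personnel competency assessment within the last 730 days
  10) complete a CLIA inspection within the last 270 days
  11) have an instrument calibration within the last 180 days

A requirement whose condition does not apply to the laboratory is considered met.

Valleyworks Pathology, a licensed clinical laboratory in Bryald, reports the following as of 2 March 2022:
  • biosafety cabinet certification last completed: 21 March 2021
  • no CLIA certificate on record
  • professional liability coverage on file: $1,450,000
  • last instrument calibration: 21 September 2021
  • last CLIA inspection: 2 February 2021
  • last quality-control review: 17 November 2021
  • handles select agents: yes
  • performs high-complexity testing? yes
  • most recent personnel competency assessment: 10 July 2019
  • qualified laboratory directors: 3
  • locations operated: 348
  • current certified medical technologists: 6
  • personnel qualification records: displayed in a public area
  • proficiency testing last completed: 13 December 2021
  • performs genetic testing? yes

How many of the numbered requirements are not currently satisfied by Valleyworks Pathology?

1. condition 'handles select agents' holds; proficiency testing 79 days ago vs limit 90 → met
2. condition 'performs high-complexity testing' holds; certified medical technologists 6 ≥ 4 → met
3. CLIA certificate absent → not met
4. professional liability coverage $1,450,000 ≥ $1,225,000 → met
5. biosafety cabinet certification 346 days ago vs limit 365 → met
6. personnel qualification records present → met
7. qualified laboratory directors 3 ≥ 2 → met
8. quality-control review 105 days ago vs limit 120 → met
9. condition 'performs genetic testing' holds; personnel competency assessment 966 days ago vs limit 730 → not met
10. CLIA inspection 393 days ago vs limit 270 → not met
11. instrument calibration 162 days ago vs limit 180 → met
Not met: 3 of 11

3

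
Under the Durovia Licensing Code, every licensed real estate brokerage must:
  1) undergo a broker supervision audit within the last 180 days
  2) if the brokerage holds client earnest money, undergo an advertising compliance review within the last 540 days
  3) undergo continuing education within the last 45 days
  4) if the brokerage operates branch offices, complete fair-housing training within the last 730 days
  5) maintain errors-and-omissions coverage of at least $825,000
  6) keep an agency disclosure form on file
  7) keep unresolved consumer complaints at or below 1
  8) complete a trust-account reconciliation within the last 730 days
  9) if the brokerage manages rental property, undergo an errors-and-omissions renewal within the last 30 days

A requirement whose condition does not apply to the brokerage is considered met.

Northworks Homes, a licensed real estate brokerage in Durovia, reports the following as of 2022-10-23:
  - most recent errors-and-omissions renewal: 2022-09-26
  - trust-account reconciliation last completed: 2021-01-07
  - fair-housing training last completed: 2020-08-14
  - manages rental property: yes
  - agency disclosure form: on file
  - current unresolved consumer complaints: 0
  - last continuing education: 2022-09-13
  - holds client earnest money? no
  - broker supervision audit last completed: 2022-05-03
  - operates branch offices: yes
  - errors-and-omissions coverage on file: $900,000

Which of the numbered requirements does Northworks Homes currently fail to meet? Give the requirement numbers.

4

1. broker supervision audit 173 days ago vs limit 180 → met
2. condition 'holds client earnest money' does not hold → requirement n/a → met
3. continuing education 40 days ago vs limit 45 → met
4. condition 'operates branch offices' holds; fair-housing training 800 days ago vs limit 730 → not met
5. errors-and-omissions coverage $900,000 ≥ $825,000 → met
6. agency disclosure form present → met
7. unresolved consumer complaints 0 ≤ 1 → met
8. trust-account reconciliation 654 days ago vs limit 730 → met
9. condition 'manages rental property' holds; errors-and-omissions renewal 27 days ago vs limit 30 → met
Not met: 4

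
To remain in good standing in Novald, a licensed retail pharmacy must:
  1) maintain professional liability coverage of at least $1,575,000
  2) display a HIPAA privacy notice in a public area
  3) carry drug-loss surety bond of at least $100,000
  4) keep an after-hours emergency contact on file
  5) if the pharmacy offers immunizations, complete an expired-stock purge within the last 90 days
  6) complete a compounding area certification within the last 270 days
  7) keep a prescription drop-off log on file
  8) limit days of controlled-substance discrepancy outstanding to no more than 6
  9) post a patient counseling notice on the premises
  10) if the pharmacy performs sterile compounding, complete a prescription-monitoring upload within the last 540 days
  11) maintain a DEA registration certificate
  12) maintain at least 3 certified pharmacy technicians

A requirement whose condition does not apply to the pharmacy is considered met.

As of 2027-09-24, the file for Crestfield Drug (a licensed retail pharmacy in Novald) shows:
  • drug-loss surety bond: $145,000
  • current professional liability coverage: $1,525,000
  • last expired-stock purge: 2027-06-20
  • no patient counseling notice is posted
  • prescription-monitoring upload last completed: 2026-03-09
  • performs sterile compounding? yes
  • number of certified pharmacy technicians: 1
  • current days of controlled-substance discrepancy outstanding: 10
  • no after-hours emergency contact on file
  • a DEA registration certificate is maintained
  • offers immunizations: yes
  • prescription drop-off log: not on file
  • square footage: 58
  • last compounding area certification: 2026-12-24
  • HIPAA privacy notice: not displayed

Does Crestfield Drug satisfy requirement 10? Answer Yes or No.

No

10. condition 'performs sterile compounding' holds; prescription-monitoring upload 564 days ago vs limit 540 → not met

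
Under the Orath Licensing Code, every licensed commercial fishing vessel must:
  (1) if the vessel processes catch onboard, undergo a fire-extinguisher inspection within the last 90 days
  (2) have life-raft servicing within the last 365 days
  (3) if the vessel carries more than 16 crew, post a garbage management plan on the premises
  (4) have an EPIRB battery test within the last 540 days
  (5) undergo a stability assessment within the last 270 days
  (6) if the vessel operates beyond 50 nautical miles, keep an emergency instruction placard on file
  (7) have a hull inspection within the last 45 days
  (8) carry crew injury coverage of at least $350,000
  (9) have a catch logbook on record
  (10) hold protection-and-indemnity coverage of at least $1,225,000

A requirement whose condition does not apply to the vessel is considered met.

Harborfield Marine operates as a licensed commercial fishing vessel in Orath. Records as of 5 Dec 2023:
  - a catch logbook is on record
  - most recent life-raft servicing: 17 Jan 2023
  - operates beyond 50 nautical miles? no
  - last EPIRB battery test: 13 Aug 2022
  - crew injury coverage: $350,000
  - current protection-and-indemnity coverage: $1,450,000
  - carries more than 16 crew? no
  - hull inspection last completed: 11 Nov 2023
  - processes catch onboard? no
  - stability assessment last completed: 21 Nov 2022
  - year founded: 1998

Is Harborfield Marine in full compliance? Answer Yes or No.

1. condition 'processes catch onboard' does not hold → requirement n/a → met
2. life-raft servicing 322 days ago vs limit 365 → met
3. condition 'carries more than 16 crew' does not hold → requirement n/a → met
4. EPIRB battery test 479 days ago vs limit 540 → met
5. stability assessment 379 days ago vs limit 270 → not met
6. condition 'operates beyond 50 nautical miles' does not hold → requirement n/a → met
7. hull inspection 24 days ago vs limit 45 → met
8. crew injury coverage $350,000 ≥ $350,000 → met
9. catch logbook present → met
10. protection-and-indemnity coverage $1,450,000 ≥ $1,225,000 → met
Not met: 5

No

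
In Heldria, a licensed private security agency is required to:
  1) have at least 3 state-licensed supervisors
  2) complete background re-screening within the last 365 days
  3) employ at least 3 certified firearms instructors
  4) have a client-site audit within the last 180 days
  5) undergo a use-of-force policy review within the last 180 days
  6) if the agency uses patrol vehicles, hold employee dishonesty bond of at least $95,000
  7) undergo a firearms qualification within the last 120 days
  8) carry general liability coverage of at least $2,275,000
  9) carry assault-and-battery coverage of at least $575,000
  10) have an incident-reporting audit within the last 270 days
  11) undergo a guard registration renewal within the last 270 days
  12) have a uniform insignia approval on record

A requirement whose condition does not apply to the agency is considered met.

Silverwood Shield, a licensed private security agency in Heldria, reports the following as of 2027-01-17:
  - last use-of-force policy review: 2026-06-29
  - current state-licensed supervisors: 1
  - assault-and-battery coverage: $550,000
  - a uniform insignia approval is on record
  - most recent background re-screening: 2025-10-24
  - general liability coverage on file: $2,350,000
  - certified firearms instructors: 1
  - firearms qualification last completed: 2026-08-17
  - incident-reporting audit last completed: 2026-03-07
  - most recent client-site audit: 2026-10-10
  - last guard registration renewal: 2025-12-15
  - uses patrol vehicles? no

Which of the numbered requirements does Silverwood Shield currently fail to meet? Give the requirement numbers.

1. state-licensed supervisors 1 < 3 → not met
2. background re-screening 450 days ago vs limit 365 → not met
3. certified firearms instructors 1 < 3 → not met
4. client-site audit 99 days ago vs limit 180 → met
5. use-of-force policy review 202 days ago vs limit 180 → not met
6. condition 'uses patrol vehicles' does not hold → requirement n/a → met
7. firearms qualification 153 days ago vs limit 120 → not met
8. general liability coverage $2,350,000 ≥ $2,275,000 → met
9. assault-and-battery coverage $550,000 < $575,000 → not met
10. incident-reporting audit 316 days ago vs limit 270 → not met
11. guard registration renewal 398 days ago vs limit 270 → not met
12. uniform insignia approval present → met
Not met: 1, 2, 3, 5, 7, 9, 10, 11

1, 2, 3, 5, 7, 9, 10, 11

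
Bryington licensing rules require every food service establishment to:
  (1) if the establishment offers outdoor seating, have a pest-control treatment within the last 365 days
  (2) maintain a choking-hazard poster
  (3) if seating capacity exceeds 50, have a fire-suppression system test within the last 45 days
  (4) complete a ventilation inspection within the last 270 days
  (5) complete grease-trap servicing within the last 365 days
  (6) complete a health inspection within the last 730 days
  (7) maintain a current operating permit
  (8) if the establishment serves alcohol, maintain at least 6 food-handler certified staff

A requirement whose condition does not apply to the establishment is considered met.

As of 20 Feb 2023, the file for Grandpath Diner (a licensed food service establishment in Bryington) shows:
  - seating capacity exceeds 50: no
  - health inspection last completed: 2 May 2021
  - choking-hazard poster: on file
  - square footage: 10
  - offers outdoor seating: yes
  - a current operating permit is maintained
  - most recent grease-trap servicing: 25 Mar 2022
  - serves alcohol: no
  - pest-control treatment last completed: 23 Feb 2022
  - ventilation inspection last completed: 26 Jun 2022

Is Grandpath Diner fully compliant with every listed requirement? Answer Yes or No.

Yes

1. condition 'offers outdoor seating' holds; pest-control treatment 362 days ago vs limit 365 → met
2. choking-hazard poster present → met
3. condition 'seating capacity exceeds 50' does not hold → requirement n/a → met
4. ventilation inspection 239 days ago vs limit 270 → met
5. grease-trap servicing 332 days ago vs limit 365 → met
6. health inspection 659 days ago vs limit 730 → met
7. current operating permit present → met
8. condition 'serves alcohol' does not hold → requirement n/a → met
All met.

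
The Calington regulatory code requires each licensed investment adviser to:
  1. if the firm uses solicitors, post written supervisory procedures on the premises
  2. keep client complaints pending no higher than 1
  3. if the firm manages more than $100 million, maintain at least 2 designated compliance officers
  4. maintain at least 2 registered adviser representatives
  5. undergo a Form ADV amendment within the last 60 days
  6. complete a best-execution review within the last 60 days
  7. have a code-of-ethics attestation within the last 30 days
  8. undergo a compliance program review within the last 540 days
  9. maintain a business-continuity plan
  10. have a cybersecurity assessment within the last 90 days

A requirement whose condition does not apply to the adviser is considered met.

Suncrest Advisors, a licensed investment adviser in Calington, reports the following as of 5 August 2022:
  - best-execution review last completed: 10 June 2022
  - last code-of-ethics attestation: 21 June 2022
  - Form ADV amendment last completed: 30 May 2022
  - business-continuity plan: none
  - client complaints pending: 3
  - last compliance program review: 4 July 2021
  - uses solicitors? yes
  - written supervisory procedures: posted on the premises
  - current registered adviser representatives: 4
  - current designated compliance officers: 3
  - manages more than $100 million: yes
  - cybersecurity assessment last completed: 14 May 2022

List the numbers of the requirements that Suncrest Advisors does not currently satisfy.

2, 5, 7, 9

1. condition 'uses solicitors' holds; written supervisory procedures present → met
2. client complaints pending 3 > 1 → not met
3. condition 'manages more than $100 million' holds; designated compliance officers 3 ≥ 2 → met
4. registered adviser representatives 4 ≥ 2 → met
5. Form ADV amendment 67 days ago vs limit 60 → not met
6. best-execution review 56 days ago vs limit 60 → met
7. code-of-ethics attestation 45 days ago vs limit 30 → not met
8. compliance program review 397 days ago vs limit 540 → met
9. business-continuity plan absent → not met
10. cybersecurity assessment 83 days ago vs limit 90 → met
Not met: 2, 5, 7, 9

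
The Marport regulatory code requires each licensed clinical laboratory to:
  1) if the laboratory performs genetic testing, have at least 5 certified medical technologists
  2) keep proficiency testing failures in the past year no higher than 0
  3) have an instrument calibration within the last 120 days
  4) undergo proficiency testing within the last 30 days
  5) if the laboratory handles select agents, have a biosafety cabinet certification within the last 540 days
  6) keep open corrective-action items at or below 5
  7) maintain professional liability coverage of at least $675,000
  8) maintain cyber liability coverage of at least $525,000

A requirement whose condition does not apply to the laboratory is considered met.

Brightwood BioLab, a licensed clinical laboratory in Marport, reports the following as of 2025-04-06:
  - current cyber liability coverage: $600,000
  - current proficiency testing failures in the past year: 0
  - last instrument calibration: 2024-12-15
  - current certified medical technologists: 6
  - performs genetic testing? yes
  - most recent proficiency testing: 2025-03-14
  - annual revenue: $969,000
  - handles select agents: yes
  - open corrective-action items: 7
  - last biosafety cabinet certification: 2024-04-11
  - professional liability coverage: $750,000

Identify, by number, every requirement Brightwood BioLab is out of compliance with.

1. condition 'performs genetic testing' holds; certified medical technologists 6 ≥ 5 → met
2. proficiency testing failures in the past year 0 ≤ 0 → met
3. instrument calibration 112 days ago vs limit 120 → met
4. proficiency testing 23 days ago vs limit 30 → met
5. condition 'handles select agents' holds; biosafety cabinet certification 360 days ago vs limit 540 → met
6. open corrective-action items 7 > 5 → not met
7. professional liability coverage $750,000 ≥ $675,000 → met
8. cyber liability coverage $600,000 ≥ $525,000 → met
Not met: 6

6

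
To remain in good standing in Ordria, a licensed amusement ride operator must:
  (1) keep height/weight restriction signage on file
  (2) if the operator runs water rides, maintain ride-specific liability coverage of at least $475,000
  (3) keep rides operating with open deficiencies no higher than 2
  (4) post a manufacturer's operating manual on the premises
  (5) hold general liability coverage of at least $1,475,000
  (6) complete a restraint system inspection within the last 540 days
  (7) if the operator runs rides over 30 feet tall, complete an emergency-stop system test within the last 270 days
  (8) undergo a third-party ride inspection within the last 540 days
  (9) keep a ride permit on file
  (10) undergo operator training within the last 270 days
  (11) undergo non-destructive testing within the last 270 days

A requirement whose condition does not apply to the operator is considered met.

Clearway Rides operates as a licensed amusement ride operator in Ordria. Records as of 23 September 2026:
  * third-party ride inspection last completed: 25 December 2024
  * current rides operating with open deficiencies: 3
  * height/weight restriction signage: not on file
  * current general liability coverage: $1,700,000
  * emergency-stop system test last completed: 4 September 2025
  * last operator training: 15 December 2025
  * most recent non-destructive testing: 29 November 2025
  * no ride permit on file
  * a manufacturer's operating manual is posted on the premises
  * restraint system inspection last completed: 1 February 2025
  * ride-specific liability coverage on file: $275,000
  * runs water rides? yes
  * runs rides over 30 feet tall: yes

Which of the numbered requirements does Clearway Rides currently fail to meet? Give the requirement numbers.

1, 2, 3, 6, 7, 8, 9, 10, 11

1. height/weight restriction signage absent → not met
2. condition 'runs water rides' holds; ride-specific liability coverage $275,000 < $475,000 → not met
3. rides operating with open deficiencies 3 > 2 → not met
4. manufacturer's operating manual present → met
5. general liability coverage $1,700,000 ≥ $1,475,000 → met
6. restraint system inspection 599 days ago vs limit 540 → not met
7. condition 'runs rides over 30 feet tall' holds; emergency-stop system test 384 days ago vs limit 270 → not met
8. third-party ride inspection 637 days ago vs limit 540 → not met
9. ride permit absent → not met
10. operator training 282 days ago vs limit 270 → not met
11. non-destructive testing 298 days ago vs limit 270 → not met
Not met: 1, 2, 3, 6, 7, 8, 9, 10, 11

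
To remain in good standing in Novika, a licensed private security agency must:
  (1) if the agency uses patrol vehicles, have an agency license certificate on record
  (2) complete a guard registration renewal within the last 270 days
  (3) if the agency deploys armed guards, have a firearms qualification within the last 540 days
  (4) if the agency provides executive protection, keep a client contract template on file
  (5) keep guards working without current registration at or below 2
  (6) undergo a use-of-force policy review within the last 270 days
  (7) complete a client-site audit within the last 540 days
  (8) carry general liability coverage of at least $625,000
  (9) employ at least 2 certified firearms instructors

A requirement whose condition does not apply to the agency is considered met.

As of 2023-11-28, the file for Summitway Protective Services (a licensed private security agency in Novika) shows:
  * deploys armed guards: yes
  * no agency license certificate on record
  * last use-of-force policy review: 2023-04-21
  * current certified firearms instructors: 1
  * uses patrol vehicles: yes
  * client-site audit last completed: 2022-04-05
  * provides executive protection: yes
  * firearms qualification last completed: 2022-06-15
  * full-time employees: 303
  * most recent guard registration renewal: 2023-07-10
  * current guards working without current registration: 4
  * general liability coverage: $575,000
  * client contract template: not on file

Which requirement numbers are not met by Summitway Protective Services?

1, 4, 5, 7, 8, 9

1. condition 'uses patrol vehicles' holds; agency license certificate absent → not met
2. guard registration renewal 141 days ago vs limit 270 → met
3. condition 'deploys armed guards' holds; firearms qualification 531 days ago vs limit 540 → met
4. condition 'provides executive protection' holds; client contract template absent → not met
5. guards working without current registration 4 > 2 → not met
6. use-of-force policy review 221 days ago vs limit 270 → met
7. client-site audit 602 days ago vs limit 540 → not met
8. general liability coverage $575,000 < $625,000 → not met
9. certified firearms instructors 1 < 2 → not met
Not met: 1, 4, 5, 7, 8, 9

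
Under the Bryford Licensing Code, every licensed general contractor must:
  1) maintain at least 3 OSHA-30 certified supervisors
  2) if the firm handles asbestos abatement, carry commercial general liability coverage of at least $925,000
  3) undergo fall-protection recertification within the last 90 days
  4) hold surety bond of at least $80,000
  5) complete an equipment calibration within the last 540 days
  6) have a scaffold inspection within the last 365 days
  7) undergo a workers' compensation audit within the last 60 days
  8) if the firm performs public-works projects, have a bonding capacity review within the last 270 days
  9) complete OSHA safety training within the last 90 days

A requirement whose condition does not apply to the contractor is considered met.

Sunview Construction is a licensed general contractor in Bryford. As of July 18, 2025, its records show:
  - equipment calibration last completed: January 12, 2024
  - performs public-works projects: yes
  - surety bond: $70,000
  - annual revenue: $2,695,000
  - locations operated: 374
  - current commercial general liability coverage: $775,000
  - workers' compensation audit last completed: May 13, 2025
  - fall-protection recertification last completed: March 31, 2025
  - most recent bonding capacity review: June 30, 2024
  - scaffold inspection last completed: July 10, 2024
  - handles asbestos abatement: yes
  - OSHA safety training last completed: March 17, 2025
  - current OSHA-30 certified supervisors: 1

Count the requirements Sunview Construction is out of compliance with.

9

1. OSHA-30 certified supervisors 1 < 3 → not met
2. condition 'handles asbestos abatement' holds; commercial general liability coverage $775,000 < $925,000 → not met
3. fall-protection recertification 109 days ago vs limit 90 → not met
4. surety bond $70,000 < $80,000 → not met
5. equipment calibration 553 days ago vs limit 540 → not met
6. scaffold inspection 373 days ago vs limit 365 → not met
7. workers' compensation audit 66 days ago vs limit 60 → not met
8. condition 'performs public-works projects' holds; bonding capacity review 383 days ago vs limit 270 → not met
9. OSHA safety training 123 days ago vs limit 90 → not met
Not met: 9 of 9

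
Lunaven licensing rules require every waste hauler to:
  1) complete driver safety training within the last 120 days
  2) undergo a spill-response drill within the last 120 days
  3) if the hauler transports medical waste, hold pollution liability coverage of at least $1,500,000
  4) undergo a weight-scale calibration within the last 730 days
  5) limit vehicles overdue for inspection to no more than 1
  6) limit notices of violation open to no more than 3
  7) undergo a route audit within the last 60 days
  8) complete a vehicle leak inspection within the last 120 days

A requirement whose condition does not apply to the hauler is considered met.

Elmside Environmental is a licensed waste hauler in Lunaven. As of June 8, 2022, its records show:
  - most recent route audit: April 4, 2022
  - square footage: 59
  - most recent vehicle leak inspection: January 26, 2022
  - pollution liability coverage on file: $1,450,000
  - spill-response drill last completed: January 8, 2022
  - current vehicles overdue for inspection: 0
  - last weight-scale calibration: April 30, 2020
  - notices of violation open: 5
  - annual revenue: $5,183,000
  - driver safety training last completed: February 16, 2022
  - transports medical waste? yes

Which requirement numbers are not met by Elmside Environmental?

2, 3, 4, 6, 7, 8

1. driver safety training 112 days ago vs limit 120 → met
2. spill-response drill 151 days ago vs limit 120 → not met
3. condition 'transports medical waste' holds; pollution liability coverage $1,450,000 < $1,500,000 → not met
4. weight-scale calibration 769 days ago vs limit 730 → not met
5. vehicles overdue for inspection 0 ≤ 1 → met
6. notices of violation open 5 > 3 → not met
7. route audit 65 days ago vs limit 60 → not met
8. vehicle leak inspection 133 days ago vs limit 120 → not met
Not met: 2, 3, 4, 6, 7, 8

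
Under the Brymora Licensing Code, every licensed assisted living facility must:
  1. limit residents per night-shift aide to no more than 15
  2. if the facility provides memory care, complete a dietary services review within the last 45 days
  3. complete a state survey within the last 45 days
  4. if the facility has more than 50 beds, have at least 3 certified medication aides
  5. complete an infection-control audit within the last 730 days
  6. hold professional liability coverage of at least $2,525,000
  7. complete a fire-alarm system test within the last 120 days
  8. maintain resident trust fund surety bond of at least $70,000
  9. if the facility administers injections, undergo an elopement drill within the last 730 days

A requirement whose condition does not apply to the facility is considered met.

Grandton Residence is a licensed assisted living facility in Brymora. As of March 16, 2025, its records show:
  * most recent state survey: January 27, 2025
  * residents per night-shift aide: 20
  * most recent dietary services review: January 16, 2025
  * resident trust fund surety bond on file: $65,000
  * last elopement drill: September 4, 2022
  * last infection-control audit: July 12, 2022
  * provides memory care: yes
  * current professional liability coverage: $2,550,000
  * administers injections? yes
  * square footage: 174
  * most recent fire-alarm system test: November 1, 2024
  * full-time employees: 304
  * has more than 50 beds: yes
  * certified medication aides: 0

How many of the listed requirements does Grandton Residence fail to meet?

8

1. residents per night-shift aide 20 > 15 → not met
2. condition 'provides memory care' holds; dietary services review 59 days ago vs limit 45 → not met
3. state survey 48 days ago vs limit 45 → not met
4. condition 'has more than 50 beds' holds; certified medication aides 0 < 3 → not met
5. infection-control audit 978 days ago vs limit 730 → not met
6. professional liability coverage $2,550,000 ≥ $2,525,000 → met
7. fire-alarm system test 135 days ago vs limit 120 → not met
8. resident trust fund surety bond $65,000 < $70,000 → not met
9. condition 'administers injections' holds; elopement drill 924 days ago vs limit 730 → not met
Not met: 8 of 9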